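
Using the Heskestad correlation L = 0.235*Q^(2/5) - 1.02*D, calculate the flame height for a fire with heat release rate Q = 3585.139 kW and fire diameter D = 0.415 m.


Q^(2/5) = 26.412
0.235 * Q^(2/5) = 6.2068
1.02 * D = 0.42330
L = 5.7835 m

5.7835 m


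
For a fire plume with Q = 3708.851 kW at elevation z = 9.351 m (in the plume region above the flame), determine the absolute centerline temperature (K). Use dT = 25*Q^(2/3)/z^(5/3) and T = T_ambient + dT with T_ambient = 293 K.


Q^(2/3) = 239.60
z^(5/3) = 41.505
dT = 25 * 239.60 / 41.505 = 144.32 K
T = 293 + 144.32 = 437.32 K

437.32 K


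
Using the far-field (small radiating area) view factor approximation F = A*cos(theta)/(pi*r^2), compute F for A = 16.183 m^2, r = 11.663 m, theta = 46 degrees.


cos(46 deg) = 0.69466
pi*r^2 = 427.34
F = 16.183 * 0.69466 / 427.34 = 0.026306

0.026306


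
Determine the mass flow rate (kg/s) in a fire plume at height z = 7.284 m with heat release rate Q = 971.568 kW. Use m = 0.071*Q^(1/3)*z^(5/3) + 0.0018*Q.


Q^(1/3) = 9.9043
z^(5/3) = 27.371
First term = 0.071 * 9.9043 * 27.371 = 19.247
Second term = 0.0018 * 971.568 = 1.7488
m = 20.996 kg/s

20.996 kg/s


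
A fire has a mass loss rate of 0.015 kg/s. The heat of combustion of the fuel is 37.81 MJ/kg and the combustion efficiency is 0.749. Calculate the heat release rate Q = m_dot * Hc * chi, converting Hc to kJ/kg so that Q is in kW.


Hc = 37.81 MJ/kg = 37.81 * 1000 kJ/kg = 37810 kJ/kg
Q = 0.015 kg/s * 37810 kJ/kg * 0.749 = 424.80 kW

424.80 kW


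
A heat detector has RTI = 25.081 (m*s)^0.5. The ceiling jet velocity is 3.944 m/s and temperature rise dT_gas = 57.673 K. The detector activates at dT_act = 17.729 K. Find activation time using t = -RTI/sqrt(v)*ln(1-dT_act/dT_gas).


dT_act/dT_gas = 0.30741
ln(1 - 0.30741) = -0.36731
t = -25.081 / sqrt(3.944) * -0.36731 = 4.6388 s

4.6388 s


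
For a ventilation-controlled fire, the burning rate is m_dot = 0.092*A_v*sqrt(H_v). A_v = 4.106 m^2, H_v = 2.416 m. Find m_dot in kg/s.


sqrt(H_v) = 1.5543
m_dot = 0.092 * 4.106 * 1.5543 = 0.58716 kg/s

0.58716 kg/s


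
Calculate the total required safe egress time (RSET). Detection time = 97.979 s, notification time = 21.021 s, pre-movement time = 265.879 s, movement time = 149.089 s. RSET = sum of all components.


Total = 97.979 + 21.021 + 265.879 + 149.089 = 533.968 s

533.968 s


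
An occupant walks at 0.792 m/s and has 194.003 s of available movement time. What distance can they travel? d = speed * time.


d = 0.792 * 194.003 = 153.65 m

153.65 m


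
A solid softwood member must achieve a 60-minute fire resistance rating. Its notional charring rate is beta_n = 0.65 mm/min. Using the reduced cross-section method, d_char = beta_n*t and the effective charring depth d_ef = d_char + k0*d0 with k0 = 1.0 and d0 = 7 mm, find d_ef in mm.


d_char = 0.65 * 60 = 39 mm
d_ef = 39 + 1.0*7 = 46 mm

46 mm


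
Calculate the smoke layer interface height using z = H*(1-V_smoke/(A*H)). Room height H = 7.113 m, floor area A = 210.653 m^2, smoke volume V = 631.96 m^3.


V/(A*H) = 0.42176
1 - 0.42176 = 0.57824
z = 7.113 * 0.57824 = 4.1130 m

4.1130 m


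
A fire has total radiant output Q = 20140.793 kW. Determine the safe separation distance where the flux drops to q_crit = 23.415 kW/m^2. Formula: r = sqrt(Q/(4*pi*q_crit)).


4*pi*q_crit = 294.24
Q/(4*pi*q_crit) = 68.450
r = sqrt(68.450) = 8.2734 m

8.2734 m


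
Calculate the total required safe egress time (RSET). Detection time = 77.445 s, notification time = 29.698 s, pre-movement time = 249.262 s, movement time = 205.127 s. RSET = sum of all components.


Total = 77.445 + 29.698 + 249.262 + 205.127 = 561.532 s

561.532 s


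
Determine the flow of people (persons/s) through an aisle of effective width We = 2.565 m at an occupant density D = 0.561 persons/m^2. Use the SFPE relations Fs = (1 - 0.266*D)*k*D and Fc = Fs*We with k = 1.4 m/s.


1 - 0.266*D = 1 - 0.266*0.561 = 0.85077
Fs = 0.85077 * 1.4 * 0.561 = 0.66820 persons/(s*m)
Fc = 0.66820 * 2.565 = 1.7139 persons/s

1.7139 persons/s


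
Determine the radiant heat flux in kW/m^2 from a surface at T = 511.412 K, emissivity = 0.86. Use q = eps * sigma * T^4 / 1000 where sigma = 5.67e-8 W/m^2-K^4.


T^4 = 6.8404e+10
q = 0.86 * 5.67e-8 * 6.8404e+10 / 1000 = 3.3355 kW/m^2

3.3355 kW/m^2


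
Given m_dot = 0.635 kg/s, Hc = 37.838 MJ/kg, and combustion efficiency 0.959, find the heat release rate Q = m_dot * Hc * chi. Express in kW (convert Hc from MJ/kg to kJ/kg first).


Hc = 37.838 MJ/kg = 37.838 * 1000 kJ/kg = 37838 kJ/kg
Q = 0.635 kg/s * 37838 kJ/kg * 0.959 = 23042 kW

23042 kW


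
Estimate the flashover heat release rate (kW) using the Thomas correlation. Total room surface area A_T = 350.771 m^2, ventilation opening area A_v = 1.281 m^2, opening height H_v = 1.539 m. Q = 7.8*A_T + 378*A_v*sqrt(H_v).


7.8*A_T = 2736.0
sqrt(H_v) = 1.2406
378*A_v*sqrt(H_v) = 600.70
Q = 2736.0 + 600.70 = 3336.7 kW

3336.7 kW


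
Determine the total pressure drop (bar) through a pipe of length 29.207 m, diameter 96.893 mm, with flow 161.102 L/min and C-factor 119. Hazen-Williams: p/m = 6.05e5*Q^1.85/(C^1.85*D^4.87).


Q^1.85 = 12110
C^1.85 = 6914.5
D^4.87 = 4.7124e+09
p/m = 0.00022485 bar/m
p_total = 0.00022485 * 29.207 = 0.0065671 bar

0.0065671 bar


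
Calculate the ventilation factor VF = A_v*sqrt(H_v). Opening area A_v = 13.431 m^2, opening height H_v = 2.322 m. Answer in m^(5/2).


sqrt(H_v) = 1.5238
VF = 13.431 * 1.5238 = 20.466 m^(5/2)

20.466 m^(5/2)


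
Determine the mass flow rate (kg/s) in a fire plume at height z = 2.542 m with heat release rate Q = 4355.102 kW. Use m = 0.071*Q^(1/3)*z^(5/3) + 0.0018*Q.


Q^(1/3) = 16.330
z^(5/3) = 4.7347
First term = 0.071 * 16.330 * 4.7347 = 5.4897
Second term = 0.0018 * 4355.102 = 7.8392
m = 13.329 kg/s

13.329 kg/s


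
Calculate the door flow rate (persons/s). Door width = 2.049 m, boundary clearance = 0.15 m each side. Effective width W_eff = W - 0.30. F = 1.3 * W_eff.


W_eff = 2.049 - 0.30 = 1.749 m
F = 1.3 * 1.749 = 2.2737 persons/s

2.2737 persons/s


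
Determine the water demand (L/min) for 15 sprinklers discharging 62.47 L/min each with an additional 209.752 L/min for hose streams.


Sprinkler demand = 15 * 62.47 = 937.05 L/min
Total = 937.05 + 209.752 = 1146.802 L/min

1146.802 L/min


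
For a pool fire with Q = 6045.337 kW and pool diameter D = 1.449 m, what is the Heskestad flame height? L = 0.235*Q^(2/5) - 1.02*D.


Q^(2/5) = 32.551
0.235 * Q^(2/5) = 7.6496
1.02 * D = 1.4780
L = 6.1716 m

6.1716 m


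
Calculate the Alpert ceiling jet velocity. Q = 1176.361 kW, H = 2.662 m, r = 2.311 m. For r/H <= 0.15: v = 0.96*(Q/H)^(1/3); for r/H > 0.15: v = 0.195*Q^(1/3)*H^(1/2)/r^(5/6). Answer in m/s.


r/H = 2.311 / 2.662 = 0.86814
r/H > 0.15, so v = 0.195*Q^(1/3)*H^(1/2)/r^(5/6)
Q^(1/3) = 10.556
H^(1/2) = 1.6316
r^(5/6) = 2.0099
v = 0.195 * 10.556 * 1.6316 / 2.0099 = 1.6710 m/s

1.6710 m/s


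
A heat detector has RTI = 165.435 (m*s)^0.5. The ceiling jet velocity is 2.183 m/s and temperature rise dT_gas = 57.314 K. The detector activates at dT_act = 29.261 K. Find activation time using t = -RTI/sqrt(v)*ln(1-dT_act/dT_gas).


dT_act/dT_gas = 0.51054
ln(1 - 0.51054) = -0.71445
t = -165.435 / sqrt(2.183) * -0.71445 = 79.997 s

79.997 s


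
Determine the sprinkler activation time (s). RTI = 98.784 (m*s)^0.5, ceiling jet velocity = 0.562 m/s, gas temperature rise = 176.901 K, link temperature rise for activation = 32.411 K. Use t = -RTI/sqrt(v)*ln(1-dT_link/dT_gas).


dT_link/dT_gas = 0.18322
ln(1 - 0.18322) = -0.20238
t = -98.784 / sqrt(0.562) * -0.20238 = 26.668 s

26.668 s


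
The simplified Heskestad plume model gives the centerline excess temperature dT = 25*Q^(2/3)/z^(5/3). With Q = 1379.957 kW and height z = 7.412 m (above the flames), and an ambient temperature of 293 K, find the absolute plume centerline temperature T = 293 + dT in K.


Q^(2/3) = 123.95
z^(5/3) = 28.177
dT = 25 * 123.95 / 28.177 = 109.97 K
T = 293 + 109.97 = 402.97 K

402.97 K


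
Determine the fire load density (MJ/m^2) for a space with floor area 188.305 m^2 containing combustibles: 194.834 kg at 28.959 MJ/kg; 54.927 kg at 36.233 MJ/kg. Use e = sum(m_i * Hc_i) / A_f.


Total energy = 194.834*28.959 + 54.927*36.233
= 5642.198 + 1990.170
= 7632.368 MJ
e = 7632.368 / 188.305 = 40.532 MJ/m^2

40.532 MJ/m^2


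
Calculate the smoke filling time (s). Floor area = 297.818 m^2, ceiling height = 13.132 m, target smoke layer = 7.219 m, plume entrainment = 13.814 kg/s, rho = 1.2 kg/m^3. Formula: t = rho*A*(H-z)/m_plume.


H - z = 5.913 m
t = 1.2 * 297.818 * 5.913 / 13.814 = 152.98 s

152.98 s


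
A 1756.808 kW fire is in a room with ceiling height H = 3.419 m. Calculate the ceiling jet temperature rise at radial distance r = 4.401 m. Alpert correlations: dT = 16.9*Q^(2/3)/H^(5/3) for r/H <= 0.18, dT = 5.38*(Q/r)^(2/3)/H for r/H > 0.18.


r/H = 4.401 / 3.419 = 1.2872
r/H > 0.18, so dT = 5.38*(Q/r)^(2/3)/H
Q/r = 399.18
(Q/r)^(2/3) = 54.214
dT = 5.38 * 54.214 / 3.419 = 85.310 K

85.310 K


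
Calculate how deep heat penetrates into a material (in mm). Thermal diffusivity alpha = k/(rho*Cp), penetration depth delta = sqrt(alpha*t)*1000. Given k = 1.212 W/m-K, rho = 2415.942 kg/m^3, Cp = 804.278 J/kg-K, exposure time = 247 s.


alpha = 1.212 / (2415.942 * 804.278) = 6.2375e-07 m^2/s
alpha * t = 0.00015407
delta = sqrt(0.00015407) * 1000 = 12.412 mm

12.412 mm


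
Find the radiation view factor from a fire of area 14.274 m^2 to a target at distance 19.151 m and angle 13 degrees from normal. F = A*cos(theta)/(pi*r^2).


cos(13 deg) = 0.97437
pi*r^2 = 1152.2
F = 14.274 * 0.97437 / 1152.2 = 0.012071

0.012071


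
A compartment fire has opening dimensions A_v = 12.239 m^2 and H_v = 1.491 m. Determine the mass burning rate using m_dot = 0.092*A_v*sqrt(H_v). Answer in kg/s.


sqrt(H_v) = 1.2211
m_dot = 0.092 * 12.239 * 1.2211 = 1.3749 kg/s

1.3749 kg/s


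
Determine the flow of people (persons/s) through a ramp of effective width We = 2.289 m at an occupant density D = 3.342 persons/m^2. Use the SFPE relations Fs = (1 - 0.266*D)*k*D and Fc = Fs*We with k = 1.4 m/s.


1 - 0.266*D = 1 - 0.266*3.342 = 0.11103
Fs = 0.11103 * 1.4 * 3.342 = 0.51948 persons/(s*m)
Fc = 0.51948 * 2.289 = 1.1891 persons/s

1.1891 persons/s


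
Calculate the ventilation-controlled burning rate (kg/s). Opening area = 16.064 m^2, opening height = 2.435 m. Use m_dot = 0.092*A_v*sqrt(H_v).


sqrt(H_v) = 1.5604
m_dot = 0.092 * 16.064 * 1.5604 = 2.3062 kg/s

2.3062 kg/s


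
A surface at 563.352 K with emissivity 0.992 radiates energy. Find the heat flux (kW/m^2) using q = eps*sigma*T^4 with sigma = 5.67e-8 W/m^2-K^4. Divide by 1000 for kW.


T^4 = 1.0072e+11
q = 0.992 * 5.67e-8 * 1.0072e+11 / 1000 = 5.6652 kW/m^2

5.6652 kW/m^2


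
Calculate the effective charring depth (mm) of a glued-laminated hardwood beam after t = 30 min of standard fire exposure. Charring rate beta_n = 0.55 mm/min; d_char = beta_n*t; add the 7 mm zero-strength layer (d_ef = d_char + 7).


d_char = 0.55 * 30 = 16.5 mm
d_ef = 16.5 + 1.0*7 = 23.5 mm

23.5 mm


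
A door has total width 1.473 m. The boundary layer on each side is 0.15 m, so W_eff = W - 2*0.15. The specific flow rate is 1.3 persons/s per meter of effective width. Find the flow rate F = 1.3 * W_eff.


W_eff = 1.473 - 0.30 = 1.173 m
F = 1.3 * 1.173 = 1.5249 persons/s

1.5249 persons/s


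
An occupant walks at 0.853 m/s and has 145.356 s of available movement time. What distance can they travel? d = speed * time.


d = 0.853 * 145.356 = 123.99 m

123.99 m


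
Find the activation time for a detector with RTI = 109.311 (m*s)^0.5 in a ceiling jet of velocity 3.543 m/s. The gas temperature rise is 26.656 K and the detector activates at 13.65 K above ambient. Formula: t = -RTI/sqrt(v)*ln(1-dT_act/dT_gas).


dT_act/dT_gas = 0.51208
ln(1 - 0.51208) = -0.71760
t = -109.311 / sqrt(3.543) * -0.71760 = 41.674 s

41.674 s


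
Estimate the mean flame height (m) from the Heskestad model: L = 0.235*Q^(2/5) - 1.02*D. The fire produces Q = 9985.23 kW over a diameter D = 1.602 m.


Q^(2/5) = 39.787
0.235 * Q^(2/5) = 9.3500
1.02 * D = 1.6340
L = 7.7159 m

7.7159 m


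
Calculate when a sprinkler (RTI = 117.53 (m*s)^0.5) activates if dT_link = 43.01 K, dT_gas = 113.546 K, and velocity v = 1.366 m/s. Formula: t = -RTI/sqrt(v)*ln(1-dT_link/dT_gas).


dT_link/dT_gas = 0.37879
ln(1 - 0.37879) = -0.47608
t = -117.53 / sqrt(1.366) * -0.47608 = 47.875 s

47.875 s


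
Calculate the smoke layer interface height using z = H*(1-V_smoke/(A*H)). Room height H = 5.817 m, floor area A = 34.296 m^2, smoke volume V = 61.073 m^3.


V/(A*H) = 0.30613
1 - 0.30613 = 0.69387
z = 5.817 * 0.69387 = 4.0362 m

4.0362 m


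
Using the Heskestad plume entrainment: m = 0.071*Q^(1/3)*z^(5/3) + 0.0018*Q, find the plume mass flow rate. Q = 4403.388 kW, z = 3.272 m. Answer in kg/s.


Q^(1/3) = 16.391
z^(5/3) = 7.2114
First term = 0.071 * 16.391 * 7.2114 = 8.3922
Second term = 0.0018 * 4403.388 = 7.9261
m = 16.318 kg/s

16.318 kg/s


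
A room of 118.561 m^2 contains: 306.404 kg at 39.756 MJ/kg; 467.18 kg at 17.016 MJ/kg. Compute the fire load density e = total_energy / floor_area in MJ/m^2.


Total energy = 306.404*39.756 + 467.18*17.016
= 12181.40 + 7949.535
= 20130.93 MJ
e = 20130.93 / 118.561 = 169.79 MJ/m^2

169.79 MJ/m^2


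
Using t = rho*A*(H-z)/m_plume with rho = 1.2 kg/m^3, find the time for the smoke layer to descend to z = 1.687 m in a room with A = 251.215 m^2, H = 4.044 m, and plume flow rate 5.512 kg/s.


H - z = 2.357 m
t = 1.2 * 251.215 * 2.357 / 5.512 = 128.91 s

128.91 s


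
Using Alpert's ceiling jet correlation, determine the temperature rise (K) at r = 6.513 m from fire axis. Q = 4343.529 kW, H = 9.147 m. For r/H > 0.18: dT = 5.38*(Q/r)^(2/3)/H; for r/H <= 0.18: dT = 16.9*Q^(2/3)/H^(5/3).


r/H = 6.513 / 9.147 = 0.71204
r/H > 0.18, so dT = 5.38*(Q/r)^(2/3)/H
Q/r = 666.90
(Q/r)^(2/3) = 76.332
dT = 5.38 * 76.332 / 9.147 = 44.896 K

44.896 K


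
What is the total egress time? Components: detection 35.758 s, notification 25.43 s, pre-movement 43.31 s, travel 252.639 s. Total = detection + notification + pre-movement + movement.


Total = 35.758 + 25.43 + 43.31 + 252.639 = 357.137 s

357.137 s


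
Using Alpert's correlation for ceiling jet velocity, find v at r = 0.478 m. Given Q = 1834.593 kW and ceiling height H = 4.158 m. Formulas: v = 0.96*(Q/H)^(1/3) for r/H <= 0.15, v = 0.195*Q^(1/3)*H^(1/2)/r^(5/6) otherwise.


r/H = 0.478 / 4.158 = 0.11496
r/H <= 0.15, so v = 0.96*(Q/H)^(1/3)
Q/H = 441.22
(Q/H)^(1/3) = 7.6129
v = 0.96 * 7.6129 = 7.3084 m/s

7.3084 m/s


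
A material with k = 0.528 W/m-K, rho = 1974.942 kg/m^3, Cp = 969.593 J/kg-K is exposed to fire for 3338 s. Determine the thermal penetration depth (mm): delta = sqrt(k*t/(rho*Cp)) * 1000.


alpha = 0.528 / (1974.942 * 969.593) = 2.7573e-07 m^2/s
alpha * t = 0.00092040
delta = sqrt(0.00092040) * 1000 = 30.338 mm

30.338 mm


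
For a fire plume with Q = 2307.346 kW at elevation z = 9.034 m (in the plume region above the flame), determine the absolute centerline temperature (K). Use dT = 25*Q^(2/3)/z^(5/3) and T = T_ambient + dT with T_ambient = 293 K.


Q^(2/3) = 174.61
z^(5/3) = 39.186
dT = 25 * 174.61 / 39.186 = 111.40 K
T = 293 + 111.40 = 404.40 K

404.40 K


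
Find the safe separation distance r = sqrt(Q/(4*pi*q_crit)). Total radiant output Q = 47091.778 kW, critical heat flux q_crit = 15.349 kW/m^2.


4*pi*q_crit = 192.88
Q/(4*pi*q_crit) = 244.15
r = sqrt(244.15) = 15.625 m

15.625 m


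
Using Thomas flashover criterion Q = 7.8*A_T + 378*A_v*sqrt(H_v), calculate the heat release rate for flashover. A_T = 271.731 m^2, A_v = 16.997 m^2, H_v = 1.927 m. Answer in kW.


7.8*A_T = 2119.5
sqrt(H_v) = 1.3882
378*A_v*sqrt(H_v) = 8918.8
Q = 2119.5 + 8918.8 = 11038 kW

11038 kW


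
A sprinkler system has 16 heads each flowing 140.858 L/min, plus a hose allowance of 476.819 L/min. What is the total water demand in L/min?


Sprinkler demand = 16 * 140.858 = 2253.728 L/min
Total = 2253.728 + 476.819 = 2730.547 L/min

2730.547 L/min


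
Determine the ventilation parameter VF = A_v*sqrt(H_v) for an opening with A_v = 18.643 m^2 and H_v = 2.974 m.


sqrt(H_v) = 1.7245
VF = 18.643 * 1.7245 = 32.150 m^(5/2)

32.150 m^(5/2)


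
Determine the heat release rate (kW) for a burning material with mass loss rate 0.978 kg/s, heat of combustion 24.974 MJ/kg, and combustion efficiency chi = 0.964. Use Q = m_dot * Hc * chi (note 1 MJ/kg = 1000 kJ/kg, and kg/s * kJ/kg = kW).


Hc = 24.974 MJ/kg = 24.974 * 1000 kJ/kg = 24974 kJ/kg
Q = 0.978 kg/s * 24974 kJ/kg * 0.964 = 23545 kW

23545 kW


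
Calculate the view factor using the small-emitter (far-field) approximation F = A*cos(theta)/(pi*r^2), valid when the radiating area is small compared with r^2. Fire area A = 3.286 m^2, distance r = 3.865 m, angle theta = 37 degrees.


cos(37 deg) = 0.79864
pi*r^2 = 46.930
F = 3.286 * 0.79864 / 46.930 = 0.055920

0.055920


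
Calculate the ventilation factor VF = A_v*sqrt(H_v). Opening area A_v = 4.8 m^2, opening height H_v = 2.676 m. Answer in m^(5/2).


sqrt(H_v) = 1.6358
VF = 4.8 * 1.6358 = 7.8521 m^(5/2)

7.8521 m^(5/2)


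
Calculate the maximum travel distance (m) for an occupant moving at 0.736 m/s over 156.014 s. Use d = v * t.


d = 0.736 * 156.014 = 114.83 m

114.83 m


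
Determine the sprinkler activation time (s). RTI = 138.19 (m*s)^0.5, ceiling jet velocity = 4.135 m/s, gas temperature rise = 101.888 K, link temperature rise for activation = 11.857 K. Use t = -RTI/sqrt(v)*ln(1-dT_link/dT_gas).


dT_link/dT_gas = 0.11637
ln(1 - 0.11637) = -0.12372
t = -138.19 / sqrt(4.135) * -0.12372 = 8.4077 s

8.4077 s


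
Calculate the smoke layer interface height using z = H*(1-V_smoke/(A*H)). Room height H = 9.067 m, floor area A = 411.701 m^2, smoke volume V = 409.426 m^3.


V/(A*H) = 0.10968
1 - 0.10968 = 0.89032
z = 9.067 * 0.89032 = 8.0725 m

8.0725 m


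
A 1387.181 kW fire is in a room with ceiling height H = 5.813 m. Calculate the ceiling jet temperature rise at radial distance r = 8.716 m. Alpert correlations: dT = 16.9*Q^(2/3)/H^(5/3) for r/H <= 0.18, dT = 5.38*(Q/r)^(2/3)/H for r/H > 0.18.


r/H = 8.716 / 5.813 = 1.4994
r/H > 0.18, so dT = 5.38*(Q/r)^(2/3)/H
Q/r = 159.15
(Q/r)^(2/3) = 29.368
dT = 5.38 * 29.368 / 5.813 = 27.181 K

27.181 K


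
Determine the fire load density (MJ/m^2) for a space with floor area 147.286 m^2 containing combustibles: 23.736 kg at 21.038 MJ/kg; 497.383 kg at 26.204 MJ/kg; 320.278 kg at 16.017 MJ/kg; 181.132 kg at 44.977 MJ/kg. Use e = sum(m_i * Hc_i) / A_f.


Total energy = 23.736*21.038 + 497.383*26.204 + 320.278*16.017 + 181.132*44.977
= 499.3580 + 13033.42 + 5129.893 + 8146.774
= 26809.45 MJ
e = 26809.45 / 147.286 = 182.02 MJ/m^2

182.02 MJ/m^2


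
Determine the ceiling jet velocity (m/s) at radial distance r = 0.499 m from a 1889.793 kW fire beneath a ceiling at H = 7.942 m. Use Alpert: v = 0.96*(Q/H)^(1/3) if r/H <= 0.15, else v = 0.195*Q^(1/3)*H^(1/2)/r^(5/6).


r/H = 0.499 / 7.942 = 0.062831
r/H <= 0.15, so v = 0.96*(Q/H)^(1/3)
Q/H = 237.95
(Q/H)^(1/3) = 6.1967
v = 0.96 * 6.1967 = 5.9488 m/s

5.9488 m/s


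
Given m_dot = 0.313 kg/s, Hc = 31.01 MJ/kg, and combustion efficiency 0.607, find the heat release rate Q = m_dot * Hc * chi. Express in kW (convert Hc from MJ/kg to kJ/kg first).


Hc = 31.01 MJ/kg = 31.01 * 1000 kJ/kg = 31010 kJ/kg
Q = 0.313 kg/s * 31010 kJ/kg * 0.607 = 5891.6 kW

5891.6 kW


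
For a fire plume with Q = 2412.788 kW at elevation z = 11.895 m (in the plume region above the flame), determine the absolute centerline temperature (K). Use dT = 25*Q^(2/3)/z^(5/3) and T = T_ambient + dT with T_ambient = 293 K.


Q^(2/3) = 179.89
z^(5/3) = 61.983
dT = 25 * 179.89 / 61.983 = 72.557 K
T = 293 + 72.557 = 365.56 K

365.56 K


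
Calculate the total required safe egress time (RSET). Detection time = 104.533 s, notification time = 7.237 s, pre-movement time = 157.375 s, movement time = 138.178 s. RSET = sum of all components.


Total = 104.533 + 7.237 + 157.375 + 138.178 = 407.323 s

407.323 s


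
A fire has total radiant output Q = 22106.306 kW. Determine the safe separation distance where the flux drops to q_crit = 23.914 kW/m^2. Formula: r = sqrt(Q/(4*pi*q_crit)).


4*pi*q_crit = 300.51
Q/(4*pi*q_crit) = 73.562
r = sqrt(73.562) = 8.5768 m

8.5768 m


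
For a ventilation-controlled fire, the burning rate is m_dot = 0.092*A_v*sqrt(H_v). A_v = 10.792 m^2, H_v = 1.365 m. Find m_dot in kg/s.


sqrt(H_v) = 1.1683
m_dot = 0.092 * 10.792 * 1.1683 = 1.1600 kg/s

1.1600 kg/s


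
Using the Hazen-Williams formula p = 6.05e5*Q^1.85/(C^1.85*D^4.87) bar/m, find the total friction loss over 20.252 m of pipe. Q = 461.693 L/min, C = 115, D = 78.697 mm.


Q^1.85 = 84929
C^1.85 = 6490.7
D^4.87 = 1.7113e+09
p/m = 0.0046260 bar/m
p_total = 0.0046260 * 20.252 = 0.093685 bar

0.093685 bar


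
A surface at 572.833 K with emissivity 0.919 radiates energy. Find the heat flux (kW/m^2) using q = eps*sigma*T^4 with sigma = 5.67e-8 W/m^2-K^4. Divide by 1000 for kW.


T^4 = 1.0767e+11
q = 0.919 * 5.67e-8 * 1.0767e+11 / 1000 = 5.6106 kW/m^2

5.6106 kW/m^2


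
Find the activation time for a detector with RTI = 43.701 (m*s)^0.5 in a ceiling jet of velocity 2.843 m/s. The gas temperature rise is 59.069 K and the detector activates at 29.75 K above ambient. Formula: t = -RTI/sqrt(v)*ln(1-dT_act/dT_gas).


dT_act/dT_gas = 0.50365
ln(1 - 0.50365) = -0.70047
t = -43.701 / sqrt(2.843) * -0.70047 = 18.155 s

18.155 s


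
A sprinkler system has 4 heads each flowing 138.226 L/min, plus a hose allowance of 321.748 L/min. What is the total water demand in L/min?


Sprinkler demand = 4 * 138.226 = 552.904 L/min
Total = 552.904 + 321.748 = 874.652 L/min

874.652 L/min


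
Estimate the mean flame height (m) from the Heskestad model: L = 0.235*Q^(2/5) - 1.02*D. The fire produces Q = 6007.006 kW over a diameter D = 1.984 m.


Q^(2/5) = 32.469
0.235 * Q^(2/5) = 7.6301
1.02 * D = 2.0237
L = 5.6064 m

5.6064 m


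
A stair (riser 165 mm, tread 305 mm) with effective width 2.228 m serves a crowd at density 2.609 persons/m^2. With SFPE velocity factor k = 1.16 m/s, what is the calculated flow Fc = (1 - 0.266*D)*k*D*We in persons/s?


1 - 0.266*D = 1 - 0.266*2.609 = 0.30601
Fs = 0.30601 * 1.16 * 2.609 = 0.92611 persons/(s*m)
Fc = 0.92611 * 2.228 = 2.0634 persons/s

2.0634 persons/s


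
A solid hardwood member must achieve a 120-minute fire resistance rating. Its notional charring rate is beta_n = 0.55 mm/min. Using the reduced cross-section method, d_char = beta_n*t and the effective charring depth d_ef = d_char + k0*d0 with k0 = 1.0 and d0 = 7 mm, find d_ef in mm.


d_char = 0.55 * 120 = 66 mm
d_ef = 66 + 1.0*7 = 73 mm

73 mm


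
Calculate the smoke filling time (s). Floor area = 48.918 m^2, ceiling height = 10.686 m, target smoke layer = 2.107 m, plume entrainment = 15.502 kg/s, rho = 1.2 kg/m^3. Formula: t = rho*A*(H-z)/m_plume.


H - z = 8.579 m
t = 1.2 * 48.918 * 8.579 / 15.502 = 32.486 s

32.486 s


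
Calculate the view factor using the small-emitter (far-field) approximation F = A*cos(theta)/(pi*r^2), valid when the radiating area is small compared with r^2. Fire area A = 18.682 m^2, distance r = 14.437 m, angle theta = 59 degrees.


cos(59 deg) = 0.51504
pi*r^2 = 654.79
F = 18.682 * 0.51504 / 654.79 = 0.014695

0.014695


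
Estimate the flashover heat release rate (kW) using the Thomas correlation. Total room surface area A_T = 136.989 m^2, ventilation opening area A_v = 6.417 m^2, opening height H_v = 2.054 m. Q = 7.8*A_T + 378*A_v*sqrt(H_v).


7.8*A_T = 1068.5
sqrt(H_v) = 1.4332
378*A_v*sqrt(H_v) = 3476.4
Q = 1068.5 + 3476.4 = 4544.9 kW

4544.9 kW


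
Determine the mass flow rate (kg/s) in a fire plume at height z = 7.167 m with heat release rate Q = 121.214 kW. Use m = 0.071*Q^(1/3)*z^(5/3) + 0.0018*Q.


Q^(1/3) = 4.9490
z^(5/3) = 26.642
First term = 0.071 * 4.9490 * 26.642 = 9.3613
Second term = 0.0018 * 121.214 = 0.21819
m = 9.5795 kg/s

9.5795 kg/s


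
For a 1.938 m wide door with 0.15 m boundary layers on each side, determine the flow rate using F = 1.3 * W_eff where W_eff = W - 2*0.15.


W_eff = 1.938 - 0.30 = 1.638 m
F = 1.3 * 1.638 = 2.1294 persons/s

2.1294 persons/s


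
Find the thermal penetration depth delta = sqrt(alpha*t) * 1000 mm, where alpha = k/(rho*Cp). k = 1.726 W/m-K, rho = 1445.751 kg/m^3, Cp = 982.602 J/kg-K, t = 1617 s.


alpha = 1.726 / (1445.751 * 982.602) = 1.2150e-06 m^2/s
alpha * t = 0.0019646
delta = sqrt(0.0019646) * 1000 = 44.324 mm

44.324 mm


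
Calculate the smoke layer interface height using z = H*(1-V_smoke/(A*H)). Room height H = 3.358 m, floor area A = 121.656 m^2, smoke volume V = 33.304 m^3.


V/(A*H) = 0.081523
1 - 0.081523 = 0.91848
z = 3.358 * 0.91848 = 3.0842 m

3.0842 m


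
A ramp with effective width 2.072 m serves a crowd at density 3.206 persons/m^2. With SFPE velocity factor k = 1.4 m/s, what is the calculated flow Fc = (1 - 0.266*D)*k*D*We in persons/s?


1 - 0.266*D = 1 - 0.266*3.206 = 0.14720
Fs = 0.14720 * 1.4 * 3.206 = 0.66071 persons/(s*m)
Fc = 0.66071 * 2.072 = 1.3690 persons/s

1.3690 persons/s


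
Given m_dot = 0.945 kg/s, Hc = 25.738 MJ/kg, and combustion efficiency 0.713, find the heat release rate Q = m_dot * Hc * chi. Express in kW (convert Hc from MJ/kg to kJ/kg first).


Hc = 25.738 MJ/kg = 25.738 * 1000 kJ/kg = 25738 kJ/kg
Q = 0.945 kg/s * 25738 kJ/kg * 0.713 = 17342 kW

17342 kW


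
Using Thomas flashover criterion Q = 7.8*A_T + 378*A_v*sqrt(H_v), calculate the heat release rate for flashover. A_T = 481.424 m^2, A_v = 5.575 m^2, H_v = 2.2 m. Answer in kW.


7.8*A_T = 3755.1
sqrt(H_v) = 1.4832
378*A_v*sqrt(H_v) = 3125.7
Q = 3755.1 + 3125.7 = 6880.8 kW

6880.8 kW


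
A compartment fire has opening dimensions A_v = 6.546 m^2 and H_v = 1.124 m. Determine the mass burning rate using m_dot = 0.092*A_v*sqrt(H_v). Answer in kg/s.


sqrt(H_v) = 1.0602
m_dot = 0.092 * 6.546 * 1.0602 = 0.63848 kg/s

0.63848 kg/s


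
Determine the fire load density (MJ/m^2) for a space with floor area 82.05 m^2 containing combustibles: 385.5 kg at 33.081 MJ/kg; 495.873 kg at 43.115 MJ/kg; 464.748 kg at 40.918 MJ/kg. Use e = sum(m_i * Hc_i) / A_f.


Total energy = 385.5*33.081 + 495.873*43.115 + 464.748*40.918
= 12752.73 + 21379.56 + 19016.56
= 53148.85 MJ
e = 53148.85 / 82.05 = 647.76 MJ/m^2

647.76 MJ/m^2


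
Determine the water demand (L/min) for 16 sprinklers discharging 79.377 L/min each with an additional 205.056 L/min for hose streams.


Sprinkler demand = 16 * 79.377 = 1270.032 L/min
Total = 1270.032 + 205.056 = 1475.088 L/min

1475.088 L/min


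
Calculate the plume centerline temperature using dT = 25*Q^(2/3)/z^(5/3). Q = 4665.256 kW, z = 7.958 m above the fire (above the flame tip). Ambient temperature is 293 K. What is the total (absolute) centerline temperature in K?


Q^(2/3) = 279.20
z^(5/3) = 31.720
dT = 25 * 279.20 / 31.720 = 220.05 K
T = 293 + 220.05 = 513.05 K

513.05 K


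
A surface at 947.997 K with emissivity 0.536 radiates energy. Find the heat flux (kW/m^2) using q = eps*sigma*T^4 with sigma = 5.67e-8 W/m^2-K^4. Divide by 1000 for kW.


T^4 = 8.0766e+11
q = 0.536 * 5.67e-8 * 8.0766e+11 / 1000 = 24.546 kW/m^2

24.546 kW/m^2


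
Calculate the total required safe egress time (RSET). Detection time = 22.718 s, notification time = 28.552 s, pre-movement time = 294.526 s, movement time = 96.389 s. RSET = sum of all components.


Total = 22.718 + 28.552 + 294.526 + 96.389 = 442.185 s

442.185 s


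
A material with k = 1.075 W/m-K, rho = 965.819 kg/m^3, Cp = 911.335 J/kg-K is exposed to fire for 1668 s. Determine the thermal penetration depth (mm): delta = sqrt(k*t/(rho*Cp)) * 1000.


alpha = 1.075 / (965.819 * 911.335) = 1.2213e-06 m^2/s
alpha * t = 0.0020372
delta = sqrt(0.0020372) * 1000 = 45.135 mm

45.135 mm


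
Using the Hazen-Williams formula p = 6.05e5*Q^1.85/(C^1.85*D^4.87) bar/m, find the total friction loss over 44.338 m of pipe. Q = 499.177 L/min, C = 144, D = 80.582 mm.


Q^1.85 = 98123
C^1.85 = 9839.4
D^4.87 = 1.9203e+09
p/m = 0.0031418 bar/m
p_total = 0.0031418 * 44.338 = 0.13930 bar

0.13930 bar


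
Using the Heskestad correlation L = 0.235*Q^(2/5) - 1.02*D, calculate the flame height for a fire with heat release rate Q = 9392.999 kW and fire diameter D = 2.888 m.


Q^(2/5) = 38.826
0.235 * Q^(2/5) = 9.1241
1.02 * D = 2.9458
L = 6.1783 m

6.1783 m


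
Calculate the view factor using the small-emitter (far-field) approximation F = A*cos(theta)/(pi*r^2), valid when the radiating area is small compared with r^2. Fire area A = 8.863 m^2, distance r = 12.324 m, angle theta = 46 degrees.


cos(46 deg) = 0.69466
pi*r^2 = 477.15
F = 8.863 * 0.69466 / 477.15 = 0.012903

0.012903


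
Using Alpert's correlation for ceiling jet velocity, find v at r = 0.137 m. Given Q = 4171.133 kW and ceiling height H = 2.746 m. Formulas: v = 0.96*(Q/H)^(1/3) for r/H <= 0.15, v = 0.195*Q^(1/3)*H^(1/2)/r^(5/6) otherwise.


r/H = 0.137 / 2.746 = 0.049891
r/H <= 0.15, so v = 0.96*(Q/H)^(1/3)
Q/H = 1519.0
(Q/H)^(1/3) = 11.495
v = 0.96 * 11.495 = 11.035 m/s

11.035 m/s


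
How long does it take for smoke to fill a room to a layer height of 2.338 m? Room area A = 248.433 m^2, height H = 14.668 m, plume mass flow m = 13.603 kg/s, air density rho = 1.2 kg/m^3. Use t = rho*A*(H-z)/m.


H - z = 12.33 m
t = 1.2 * 248.433 * 12.33 / 13.603 = 270.22 s

270.22 s


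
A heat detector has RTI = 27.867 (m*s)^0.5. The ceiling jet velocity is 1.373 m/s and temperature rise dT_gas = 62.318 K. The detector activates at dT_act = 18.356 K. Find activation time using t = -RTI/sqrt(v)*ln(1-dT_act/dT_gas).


dT_act/dT_gas = 0.29455
ln(1 - 0.29455) = -0.34892
t = -27.867 / sqrt(1.373) * -0.34892 = 8.2983 s

8.2983 s


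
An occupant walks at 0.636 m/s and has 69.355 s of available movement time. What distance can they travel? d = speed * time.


d = 0.636 * 69.355 = 44.110 m

44.110 m


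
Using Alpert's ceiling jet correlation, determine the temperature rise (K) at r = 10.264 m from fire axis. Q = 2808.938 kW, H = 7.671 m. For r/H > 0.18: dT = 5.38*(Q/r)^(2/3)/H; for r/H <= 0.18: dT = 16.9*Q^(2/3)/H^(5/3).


r/H = 10.264 / 7.671 = 1.3380
r/H > 0.18, so dT = 5.38*(Q/r)^(2/3)/H
Q/r = 273.67
(Q/r)^(2/3) = 42.152
dT = 5.38 * 42.152 / 7.671 = 29.563 K

29.563 K


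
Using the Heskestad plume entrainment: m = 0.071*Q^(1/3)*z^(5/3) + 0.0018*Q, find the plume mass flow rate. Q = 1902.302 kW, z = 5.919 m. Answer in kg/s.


Q^(1/3) = 12.391
z^(5/3) = 19.368
First term = 0.071 * 12.391 * 19.368 = 17.039
Second term = 0.0018 * 1902.302 = 3.4241
m = 20.463 kg/s

20.463 kg/s


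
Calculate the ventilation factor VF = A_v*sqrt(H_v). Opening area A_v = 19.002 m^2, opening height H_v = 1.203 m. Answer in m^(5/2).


sqrt(H_v) = 1.0968
VF = 19.002 * 1.0968 = 20.842 m^(5/2)

20.842 m^(5/2)


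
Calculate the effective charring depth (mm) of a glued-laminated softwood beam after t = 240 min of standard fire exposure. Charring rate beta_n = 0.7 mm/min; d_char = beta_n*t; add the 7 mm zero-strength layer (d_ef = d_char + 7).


d_char = 0.7 * 240 = 168 mm
d_ef = 168 + 1.0*7 = 175 mm

175 mm


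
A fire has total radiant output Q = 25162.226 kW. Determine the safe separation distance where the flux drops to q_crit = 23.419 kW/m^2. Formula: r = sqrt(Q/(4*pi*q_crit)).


4*pi*q_crit = 294.29
Q/(4*pi*q_crit) = 85.501
r = sqrt(85.501) = 9.2467 m

9.2467 m


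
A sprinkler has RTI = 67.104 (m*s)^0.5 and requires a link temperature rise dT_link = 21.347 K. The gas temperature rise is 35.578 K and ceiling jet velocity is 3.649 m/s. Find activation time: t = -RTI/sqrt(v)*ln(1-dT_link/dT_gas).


dT_link/dT_gas = 0.60001
ln(1 - 0.60001) = -0.91630
t = -67.104 / sqrt(3.649) * -0.91630 = 32.189 s

32.189 s


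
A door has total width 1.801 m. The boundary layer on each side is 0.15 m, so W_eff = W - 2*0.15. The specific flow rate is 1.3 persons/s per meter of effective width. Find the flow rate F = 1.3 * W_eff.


W_eff = 1.801 - 0.30 = 1.501 m
F = 1.3 * 1.501 = 1.9513 persons/s

1.9513 persons/s


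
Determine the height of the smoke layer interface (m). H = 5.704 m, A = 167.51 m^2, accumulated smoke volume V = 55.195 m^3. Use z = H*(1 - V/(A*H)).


V/(A*H) = 0.057767
1 - 0.057767 = 0.94223
z = 5.704 * 0.94223 = 5.3745 m

5.3745 m


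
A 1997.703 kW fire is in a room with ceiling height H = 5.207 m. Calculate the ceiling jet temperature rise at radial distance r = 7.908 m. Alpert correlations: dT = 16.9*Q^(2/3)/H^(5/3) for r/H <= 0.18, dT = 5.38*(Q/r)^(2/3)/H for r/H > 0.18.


r/H = 7.908 / 5.207 = 1.5187
r/H > 0.18, so dT = 5.38*(Q/r)^(2/3)/H
Q/r = 252.62
(Q/r)^(2/3) = 39.962
dT = 5.38 * 39.962 / 5.207 = 41.289 K

41.289 K


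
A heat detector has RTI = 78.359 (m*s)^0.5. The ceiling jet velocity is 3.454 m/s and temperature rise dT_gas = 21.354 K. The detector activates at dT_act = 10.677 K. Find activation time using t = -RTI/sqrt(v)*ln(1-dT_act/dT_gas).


dT_act/dT_gas = 0.5
ln(1 - 0.5) = -0.69315
t = -78.359 / sqrt(3.454) * -0.69315 = 29.225 s

29.225 s


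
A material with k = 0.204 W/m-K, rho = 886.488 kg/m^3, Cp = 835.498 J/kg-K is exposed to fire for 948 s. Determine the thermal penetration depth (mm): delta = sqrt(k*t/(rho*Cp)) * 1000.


alpha = 0.204 / (886.488 * 835.498) = 2.7543e-07 m^2/s
alpha * t = 0.00026111
delta = sqrt(0.00026111) * 1000 = 16.159 mm

16.159 mm


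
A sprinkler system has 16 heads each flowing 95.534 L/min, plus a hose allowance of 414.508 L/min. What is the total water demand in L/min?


Sprinkler demand = 16 * 95.534 = 1528.544 L/min
Total = 1528.544 + 414.508 = 1943.052 L/min

1943.052 L/min


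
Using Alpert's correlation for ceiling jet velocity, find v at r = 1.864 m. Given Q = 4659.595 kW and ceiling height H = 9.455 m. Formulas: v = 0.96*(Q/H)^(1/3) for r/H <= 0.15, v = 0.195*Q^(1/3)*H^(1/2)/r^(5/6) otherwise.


r/H = 1.864 / 9.455 = 0.19714
r/H > 0.15, so v = 0.195*Q^(1/3)*H^(1/2)/r^(5/6)
Q^(1/3) = 16.703
H^(1/2) = 3.0749
r^(5/6) = 1.6802
v = 0.195 * 16.703 * 3.0749 / 1.6802 = 5.9604 m/s

5.9604 m/s


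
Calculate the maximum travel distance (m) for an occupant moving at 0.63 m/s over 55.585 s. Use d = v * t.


d = 0.63 * 55.585 = 35.019 m

35.019 m


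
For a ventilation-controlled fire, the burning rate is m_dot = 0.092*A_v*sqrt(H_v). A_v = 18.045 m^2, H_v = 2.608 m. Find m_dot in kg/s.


sqrt(H_v) = 1.6149
m_dot = 0.092 * 18.045 * 1.6149 = 2.6810 kg/s

2.6810 kg/s


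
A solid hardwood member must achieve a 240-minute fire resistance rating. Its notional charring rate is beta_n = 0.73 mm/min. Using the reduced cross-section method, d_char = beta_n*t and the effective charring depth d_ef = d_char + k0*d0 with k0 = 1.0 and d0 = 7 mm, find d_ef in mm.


d_char = 0.73 * 240 = 175.2 mm
d_ef = 175.2 + 1.0*7 = 182.2 mm

182.2 mm


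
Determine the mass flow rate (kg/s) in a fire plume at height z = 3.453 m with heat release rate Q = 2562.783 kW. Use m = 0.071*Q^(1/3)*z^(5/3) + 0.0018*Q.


Q^(1/3) = 13.685
z^(5/3) = 7.8885
First term = 0.071 * 13.685 * 7.8885 = 7.6646
Second term = 0.0018 * 2562.783 = 4.6130
m = 12.278 kg/s

12.278 kg/s


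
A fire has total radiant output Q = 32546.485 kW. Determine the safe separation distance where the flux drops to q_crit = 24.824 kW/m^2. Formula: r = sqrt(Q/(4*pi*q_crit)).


4*pi*q_crit = 311.95
Q/(4*pi*q_crit) = 104.33
r = sqrt(104.33) = 10.214 m

10.214 m


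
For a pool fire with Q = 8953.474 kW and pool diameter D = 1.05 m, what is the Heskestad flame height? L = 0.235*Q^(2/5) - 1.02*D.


Q^(2/5) = 38.089
0.235 * Q^(2/5) = 8.9509
1.02 * D = 1.071
L = 7.8799 m

7.8799 m


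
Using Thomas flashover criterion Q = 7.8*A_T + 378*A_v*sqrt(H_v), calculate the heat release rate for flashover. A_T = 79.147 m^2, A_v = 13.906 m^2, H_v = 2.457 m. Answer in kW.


7.8*A_T = 617.35
sqrt(H_v) = 1.5675
378*A_v*sqrt(H_v) = 8239.4
Q = 617.35 + 8239.4 = 8856.8 kW

8856.8 kW


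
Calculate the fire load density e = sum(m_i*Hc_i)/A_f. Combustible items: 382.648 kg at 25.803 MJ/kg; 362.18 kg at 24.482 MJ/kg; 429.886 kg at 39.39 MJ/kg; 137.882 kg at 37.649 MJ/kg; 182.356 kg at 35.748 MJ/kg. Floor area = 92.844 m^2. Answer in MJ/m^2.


Total energy = 382.648*25.803 + 362.18*24.482 + 429.886*39.39 + 137.882*37.649 + 182.356*35.748
= 9873.466 + 8866.891 + 16933.21 + 5191.119 + 6518.862
= 47383.55 MJ
e = 47383.55 / 92.844 = 510.36 MJ/m^2

510.36 MJ/m^2


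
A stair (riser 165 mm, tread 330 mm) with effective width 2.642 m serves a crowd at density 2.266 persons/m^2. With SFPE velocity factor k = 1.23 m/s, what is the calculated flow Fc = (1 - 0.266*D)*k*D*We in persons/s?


1 - 0.266*D = 1 - 0.266*2.266 = 0.39724
Fs = 0.39724 * 1.23 * 2.266 = 1.1072 persons/(s*m)
Fc = 1.1072 * 2.642 = 2.9252 persons/s

2.9252 persons/s


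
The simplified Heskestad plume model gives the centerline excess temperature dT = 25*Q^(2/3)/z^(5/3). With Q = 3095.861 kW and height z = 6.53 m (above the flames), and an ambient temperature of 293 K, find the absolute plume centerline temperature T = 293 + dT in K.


Q^(2/3) = 212.42
z^(5/3) = 22.813
dT = 25 * 212.42 / 22.813 = 232.78 K
T = 293 + 232.78 = 525.78 K

525.78 K


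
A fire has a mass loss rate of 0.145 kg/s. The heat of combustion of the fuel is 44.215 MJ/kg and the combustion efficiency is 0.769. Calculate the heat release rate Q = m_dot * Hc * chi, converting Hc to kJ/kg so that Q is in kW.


Hc = 44.215 MJ/kg = 44.215 * 1000 kJ/kg = 44215 kJ/kg
Q = 0.145 kg/s * 44215 kJ/kg * 0.769 = 4930.2 kW

4930.2 kW


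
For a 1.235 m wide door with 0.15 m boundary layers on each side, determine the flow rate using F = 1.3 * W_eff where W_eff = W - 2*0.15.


W_eff = 1.235 - 0.30 = 0.935 m
F = 1.3 * 0.935 = 1.2155 persons/s

1.2155 persons/s


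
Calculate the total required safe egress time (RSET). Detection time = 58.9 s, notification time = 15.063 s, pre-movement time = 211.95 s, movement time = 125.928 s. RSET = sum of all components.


Total = 58.9 + 15.063 + 211.95 + 125.928 = 411.841 s

411.841 s


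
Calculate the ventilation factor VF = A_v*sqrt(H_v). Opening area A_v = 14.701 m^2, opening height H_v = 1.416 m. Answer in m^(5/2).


sqrt(H_v) = 1.1900
VF = 14.701 * 1.1900 = 17.494 m^(5/2)

17.494 m^(5/2)


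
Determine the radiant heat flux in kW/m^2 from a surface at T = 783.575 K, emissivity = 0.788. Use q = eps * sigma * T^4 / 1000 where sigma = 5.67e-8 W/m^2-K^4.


T^4 = 3.7698e+11
q = 0.788 * 5.67e-8 * 3.7698e+11 / 1000 = 16.843 kW/m^2

16.843 kW/m^2


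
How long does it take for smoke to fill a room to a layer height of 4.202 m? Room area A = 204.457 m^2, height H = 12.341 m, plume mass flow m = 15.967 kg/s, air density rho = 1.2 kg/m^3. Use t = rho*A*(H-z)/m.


H - z = 8.139 m
t = 1.2 * 204.457 * 8.139 / 15.967 = 125.06 s

125.06 s


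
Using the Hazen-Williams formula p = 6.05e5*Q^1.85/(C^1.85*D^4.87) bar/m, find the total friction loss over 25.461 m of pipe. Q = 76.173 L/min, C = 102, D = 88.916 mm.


Q^1.85 = 3029.2
C^1.85 = 5198.9
D^4.87 = 3.1012e+09
p/m = 0.00011367 bar/m
p_total = 0.00011367 * 25.461 = 0.0028941 bar

0.0028941 bar


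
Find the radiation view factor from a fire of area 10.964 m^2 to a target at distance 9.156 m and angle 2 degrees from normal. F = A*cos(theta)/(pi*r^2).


cos(2 deg) = 0.99939
pi*r^2 = 263.37
F = 10.964 * 0.99939 / 263.37 = 0.041605

0.041605


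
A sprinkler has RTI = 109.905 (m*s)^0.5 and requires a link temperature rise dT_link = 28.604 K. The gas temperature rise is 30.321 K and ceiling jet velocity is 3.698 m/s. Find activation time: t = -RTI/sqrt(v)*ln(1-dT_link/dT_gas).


dT_link/dT_gas = 0.94337
ln(1 - 0.94337) = -2.8713
t = -109.905 / sqrt(3.698) * -2.8713 = 164.10 s

164.10 s
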